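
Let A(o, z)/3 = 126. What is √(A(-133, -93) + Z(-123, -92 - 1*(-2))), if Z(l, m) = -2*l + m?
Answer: √534 ≈ 23.108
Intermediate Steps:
A(o, z) = 378 (A(o, z) = 3*126 = 378)
Z(l, m) = m - 2*l
√(A(-133, -93) + Z(-123, -92 - 1*(-2))) = √(378 + ((-92 - 1*(-2)) - 2*(-123))) = √(378 + ((-92 + 2) + 246)) = √(378 + (-90 + 246)) = √(378 + 156) = √534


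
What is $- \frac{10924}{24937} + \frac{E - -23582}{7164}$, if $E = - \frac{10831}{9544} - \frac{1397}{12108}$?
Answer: $\frac{14727200863624801}{5161104280135584} \approx 2.8535$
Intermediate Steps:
$E = - \frac{36118679}{28889688}$ ($E = \left(-10831\right) \frac{1}{9544} - \frac{1397}{12108} = - \frac{10831}{9544} - \frac{1397}{12108} = - \frac{36118679}{28889688} \approx -1.2502$)
$- \frac{10924}{24937} + \frac{E - -23582}{7164} = - \frac{10924}{24937} + \frac{- \frac{36118679}{28889688} - -23582}{7164} = \left(-10924\right) \frac{1}{24937} + \left(- \frac{36118679}{28889688} + 23582\right) \frac{1}{7164} = - \frac{10924}{24937} + \frac{681240503737}{28889688} \cdot \frac{1}{7164} = - \frac{10924}{24937} + \frac{681240503737}{206965724832} = \frac{14727200863624801}{5161104280135584}$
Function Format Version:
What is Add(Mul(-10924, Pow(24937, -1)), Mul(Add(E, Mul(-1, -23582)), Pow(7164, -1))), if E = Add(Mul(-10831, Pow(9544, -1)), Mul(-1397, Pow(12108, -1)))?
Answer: Rational(14727200863624801, 5161104280135584) ≈ 2.8535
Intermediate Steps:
E = Rational(-36118679, 28889688) (E = Add(Mul(-10831, Rational(1, 9544)), Mul(-1397, Rational(1, 12108))) = Add(Rational(-10831, 9544), Rational(-1397, 12108)) = Rational(-36118679, 28889688) ≈ -1.2502)
Add(Mul(-10924, Pow(24937, -1)), Mul(Add(E, Mul(-1, -23582)), Pow(7164, -1))) = Add(Mul(-10924, Pow(24937, -1)), Mul(Add(Rational(-36118679, 28889688), Mul(-1, -23582)), Pow(7164, -1))) = Add(Mul(-10924, Rational(1, 24937)), Mul(Add(Rational(-36118679, 28889688), 23582), Rational(1, 7164))) = Add(Rational(-10924, 24937), Mul(Rational(681240503737, 28889688), Rational(1, 7164))) = Add(Rational(-10924, 24937), Rational(681240503737, 206965724832)) = Rational(14727200863624801, 5161104280135584)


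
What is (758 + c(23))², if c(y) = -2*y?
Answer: 506944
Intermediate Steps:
(758 + c(23))² = (758 - 2*23)² = (758 - 46)² = 712² = 506944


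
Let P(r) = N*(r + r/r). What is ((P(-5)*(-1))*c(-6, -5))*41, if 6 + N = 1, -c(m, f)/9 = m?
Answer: -44280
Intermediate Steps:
c(m, f) = -9*m
N = -5 (N = -6 + 1 = -5)
P(r) = -5 - 5*r (P(r) = -5*(r + r/r) = -5*(r + 1) = -5*(1 + r) = -5 - 5*r)
((P(-5)*(-1))*c(-6, -5))*41 = (((-5 - 5*(-5))*(-1))*(-9*(-6)))*41 = (((-5 + 25)*(-1))*54)*41 = ((20*(-1))*54)*41 = -20*54*41 = -1080*41 = -44280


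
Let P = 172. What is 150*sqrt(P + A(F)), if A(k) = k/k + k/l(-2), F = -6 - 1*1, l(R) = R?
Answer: 75*sqrt(706) ≈ 1992.8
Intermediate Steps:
F = -7 (F = -6 - 1 = -7)
A(k) = 1 - k/2 (A(k) = k/k + k/(-2) = 1 + k*(-1/2) = 1 - k/2)
150*sqrt(P + A(F)) = 150*sqrt(172 + (1 - 1/2*(-7))) = 150*sqrt(172 + (1 + 7/2)) = 150*sqrt(172 + 9/2) = 150*sqrt(353/2) = 150*(sqrt(706)/2) = 75*sqrt(706)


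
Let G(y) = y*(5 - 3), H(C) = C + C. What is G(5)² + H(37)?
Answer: 174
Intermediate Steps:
H(C) = 2*C
G(y) = 2*y (G(y) = y*2 = 2*y)
G(5)² + H(37) = (2*5)² + 2*37 = 10² + 74 = 100 + 74 = 174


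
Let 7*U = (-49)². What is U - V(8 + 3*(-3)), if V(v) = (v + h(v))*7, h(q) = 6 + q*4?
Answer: 336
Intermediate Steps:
h(q) = 6 + 4*q
V(v) = 42 + 35*v (V(v) = (v + (6 + 4*v))*7 = (6 + 5*v)*7 = 42 + 35*v)
U = 343 (U = (⅐)*(-49)² = (⅐)*2401 = 343)
U - V(8 + 3*(-3)) = 343 - (42 + 35*(8 + 3*(-3))) = 343 - (42 + 35*(8 - 9)) = 343 - (42 + 35*(-1)) = 343 - (42 - 35) = 343 - 1*7 = 343 - 7 = 336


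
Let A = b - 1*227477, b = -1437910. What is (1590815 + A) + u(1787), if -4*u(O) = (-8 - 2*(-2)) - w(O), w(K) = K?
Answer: -296497/4 ≈ -74124.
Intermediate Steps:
u(O) = 1 + O/4 (u(O) = -((-8 - 2*(-2)) - O)/4 = -((-8 + 4) - O)/4 = -(-4 - O)/4 = 1 + O/4)
A = -1665387 (A = -1437910 - 1*227477 = -1437910 - 227477 = -1665387)
(1590815 + A) + u(1787) = (1590815 - 1665387) + (1 + (¼)*1787) = -74572 + (1 + 1787/4) = -74572 + 1791/4 = -296497/4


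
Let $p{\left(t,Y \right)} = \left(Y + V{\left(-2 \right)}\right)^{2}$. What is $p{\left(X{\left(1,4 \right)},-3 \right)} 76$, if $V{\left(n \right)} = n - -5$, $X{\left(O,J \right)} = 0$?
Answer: $0$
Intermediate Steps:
$V{\left(n \right)} = 5 + n$ ($V{\left(n \right)} = n + 5 = 5 + n$)
$p{\left(t,Y \right)} = \left(3 + Y\right)^{2}$ ($p{\left(t,Y \right)} = \left(Y + \left(5 - 2\right)\right)^{2} = \left(Y + 3\right)^{2} = \left(3 + Y\right)^{2}$)
$p{\left(X{\left(1,4 \right)},-3 \right)} 76 = \left(3 - 3\right)^{2} \cdot 76 = 0^{2} \cdot 76 = 0 \cdot 76 = 0$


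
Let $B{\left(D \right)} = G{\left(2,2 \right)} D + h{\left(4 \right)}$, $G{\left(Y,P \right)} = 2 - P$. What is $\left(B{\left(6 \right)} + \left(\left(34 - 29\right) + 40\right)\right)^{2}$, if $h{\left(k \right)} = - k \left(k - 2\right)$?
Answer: $1369$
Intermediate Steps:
$h{\left(k \right)} = - k \left(-2 + k\right)$
$B{\left(D \right)} = -8$ ($B{\left(D \right)} = \left(2 - 2\right) D + 4 \left(2 - 4\right) = 0 D + 4 \left(-2\right) = 0 - 8 = -8$)
$\left(B{\left(6 \right)} + \left(\left(34 - 29\right) + 40\right)\right)^{2} = \left(-8 + \left(\left(34 - 29\right) + 40\right)\right)^{2} = \left(-8 + \left(5 + 40\right)\right)^{2} = \left(-8 + 45\right)^{2} = 37^{2} = 1369$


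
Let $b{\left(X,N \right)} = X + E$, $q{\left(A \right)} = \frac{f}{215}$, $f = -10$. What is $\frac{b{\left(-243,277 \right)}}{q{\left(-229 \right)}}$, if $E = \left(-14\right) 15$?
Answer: $\frac{19479}{2} \approx 9739.5$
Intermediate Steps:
$E = -210$
$q{\left(A \right)} = - \frac{2}{43}$ ($q{\left(A \right)} = - \frac{10}{215} = \left(-10\right) \frac{1}{215} = - \frac{2}{43}$)
$b{\left(X,N \right)} = -210 + X$ ($b{\left(X,N \right)} = X - 210 = -210 + X$)
$\frac{b{\left(-243,277 \right)}}{q{\left(-229 \right)}} = \frac{-210 - 243}{- \frac{2}{43}} = \left(-453\right) \left(- \frac{43}{2}\right) = \frac{19479}{2}$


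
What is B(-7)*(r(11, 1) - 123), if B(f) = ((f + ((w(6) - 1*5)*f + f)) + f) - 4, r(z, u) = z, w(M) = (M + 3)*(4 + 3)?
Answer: 48272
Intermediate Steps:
w(M) = 21 + 7*M (w(M) = (3 + M)*7 = 21 + 7*M)
B(f) = -4 + 61*f (B(f) = ((f + (((21 + 7*6) - 1*5)*f + f)) + f) - 4 = ((f + (((21 + 42) - 5)*f + f)) + f) - 4 = ((f + ((63 - 5)*f + f)) + f) - 4 = ((f + (58*f + f)) + f) - 4 = ((f + 59*f) + f) - 4 = (60*f + f) - 4 = 61*f - 4 = -4 + 61*f)
B(-7)*(r(11, 1) - 123) = (-4 + 61*(-7))*(11 - 123) = (-4 - 427)*(-112) = -431*(-112) = 48272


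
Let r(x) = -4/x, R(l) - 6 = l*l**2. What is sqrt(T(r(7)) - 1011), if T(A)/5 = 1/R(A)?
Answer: I*sqrt(4016352686)/1994 ≈ 31.783*I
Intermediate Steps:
R(l) = 6 + l**3 (R(l) = 6 + l*l**2 = 6 + l**3)
T(A) = 5/(6 + A**3)
sqrt(T(r(7)) - 1011) = sqrt(5/(6 + (-4/7)**3) - 1011) = sqrt(5/(6 - 64/343) - 1011) = sqrt(5/(1994/343) - 1011) = sqrt(5*(343/1994) - 1011) = sqrt(1715/1994 - 1011) = sqrt(-2014219/1994) = I*sqrt(4016352686)/1994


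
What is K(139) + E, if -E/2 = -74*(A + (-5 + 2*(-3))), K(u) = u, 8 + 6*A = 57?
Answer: -841/3 ≈ -280.33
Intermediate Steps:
A = 49/6 (A = -4/3 + (⅙)*57 = -4/3 + 19/2 = 49/6 ≈ 8.1667)
E = -1258/3 (E = -(-148)*(49/6 + (-5 + 2*(-3))) = -(-148)*(49/6 + (-5 - 6)) = -(-148)*(49/6 - 11) = -(-148)*(-17)/6 = -2*629/3 = -1258/3 ≈ -419.33)
K(139) + E = 139 - 1258/3 = -841/3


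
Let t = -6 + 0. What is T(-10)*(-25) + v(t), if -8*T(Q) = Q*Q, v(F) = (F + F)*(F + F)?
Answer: 913/2 ≈ 456.50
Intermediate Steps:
t = -6
v(F) = 4*F² (v(F) = (2*F)*(2*F) = 4*F²)
T(Q) = -Q²/8 (T(Q) = -Q*Q/8 = -Q²/8)
T(-10)*(-25) + v(t) = -⅛*(-10)²*(-25) + 4*(-6)² = -⅛*100*(-25) + 4*36 = -25/2*(-25) + 144 = 625/2 + 144 = 913/2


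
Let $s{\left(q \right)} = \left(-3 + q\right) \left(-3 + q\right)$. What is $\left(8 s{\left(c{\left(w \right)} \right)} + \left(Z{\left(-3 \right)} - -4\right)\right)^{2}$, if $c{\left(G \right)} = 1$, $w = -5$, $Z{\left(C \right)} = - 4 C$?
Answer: $2304$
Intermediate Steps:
$s{\left(q \right)} = \left(-3 + q\right)^{2}$
$\left(8 s{\left(c{\left(w \right)} \right)} + \left(Z{\left(-3 \right)} - -4\right)\right)^{2} = \left(8 \left(-3 + 1\right)^{2} - -16\right)^{2} = \left(8 \left(-2\right)^{2} + \left(12 + 4\right)\right)^{2} = \left(8 \cdot 4 + 16\right)^{2} = \left(32 + 16\right)^{2} = 48^{2} = 2304$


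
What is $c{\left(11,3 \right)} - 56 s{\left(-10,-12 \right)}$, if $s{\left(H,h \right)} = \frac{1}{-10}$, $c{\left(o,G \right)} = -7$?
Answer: $- \frac{7}{5} \approx -1.4$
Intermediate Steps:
$s{\left(H,h \right)} = - \frac{1}{10}$
$c{\left(11,3 \right)} - 56 s{\left(-10,-12 \right)} = -7 - - \frac{28}{5} = -7 + \frac{28}{5} = - \frac{7}{5}$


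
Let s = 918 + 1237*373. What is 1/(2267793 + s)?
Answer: 1/2730112 ≈ 3.6629e-7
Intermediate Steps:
s = 462319 (s = 918 + 461401 = 462319)
1/(2267793 + s) = 1/(2267793 + 462319) = 1/2730112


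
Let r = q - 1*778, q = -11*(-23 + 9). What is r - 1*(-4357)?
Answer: 3733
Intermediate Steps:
q = 154 (q = -11*(-14) = 154)
r = -624 (r = 154 - 1*778 = 154 - 778 = -624)
r - 1*(-4357) = -624 - 1*(-4357) = -624 + 4357 = 3733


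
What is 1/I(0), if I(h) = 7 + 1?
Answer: ⅛ ≈ 0.12500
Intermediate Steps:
I(h) = 8
1/I(0) = 1/8 = ⅛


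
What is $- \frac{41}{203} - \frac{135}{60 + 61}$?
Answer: $- \frac{32366}{24563} \approx -1.3177$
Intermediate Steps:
$- \frac{41}{203} - \frac{135}{60 + 61} = \left(-41\right) \frac{1}{203} - \frac{135}{121} = - \frac{41}{203} - \frac{135}{121} = - \frac{32366}{24563}$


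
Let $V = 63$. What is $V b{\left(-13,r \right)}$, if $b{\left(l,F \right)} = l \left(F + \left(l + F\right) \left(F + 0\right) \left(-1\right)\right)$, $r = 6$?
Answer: $-39312$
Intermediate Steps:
$b{\left(l,F \right)} = l \left(F - F \left(F + l\right)\right)$ ($b{\left(l,F \right)} = l \left(F + \left(F + l\right) F \left(-1\right)\right) = l \left(F + F \left(F + l\right) \left(-1\right)\right) = l \left(F - F \left(F + l\right)\right)$)
$V b{\left(-13,r \right)} = 63 \cdot 6 \left(-13\right) \left(1 - 6 - -13\right) = 63 \cdot 6 \left(-13\right) \left(1 - 6 + 13\right) = 63 \cdot 6 \left(-13\right) 8 = 63 \left(-624\right) = -39312$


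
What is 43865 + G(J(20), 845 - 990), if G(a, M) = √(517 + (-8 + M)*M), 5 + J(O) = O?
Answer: 43865 + √22702 ≈ 44016.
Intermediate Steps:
J(O) = -5 + O
G(a, M) = √(517 + M*(-8 + M))
43865 + G(J(20), 845 - 990) = 43865 + √(517 + (845 - 990)² - 8*(845 - 990)) = 43865 + √(517 + (-145)² - 8*(-145)) = 43865 + √(517 + 21025 + 1160) = 43865 + √22702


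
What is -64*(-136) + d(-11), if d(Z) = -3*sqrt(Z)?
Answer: 8704 - 3*I*sqrt(11) ≈ 8704.0 - 9.9499*I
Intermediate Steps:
-64*(-136) + d(-11) = -64*(-136) - 3*I*sqrt(11) = 8704 - 3*I*sqrt(11)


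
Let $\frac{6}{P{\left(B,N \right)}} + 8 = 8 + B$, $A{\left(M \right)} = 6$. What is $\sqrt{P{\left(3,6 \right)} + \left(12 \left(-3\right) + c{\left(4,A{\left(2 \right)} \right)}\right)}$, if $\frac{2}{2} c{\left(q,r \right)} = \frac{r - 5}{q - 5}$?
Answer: $i \sqrt{35} \approx 5.9161 i$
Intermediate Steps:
$P{\left(B,N \right)} = \frac{6}{B}$ ($P{\left(B,N \right)} = \frac{6}{-8 + \left(8 + B\right)} = \frac{6}{B}$)
$c{\left(q,r \right)} = \frac{-5 + r}{-5 + q}$ ($c{\left(q,r \right)} = \frac{r - 5}{q - 5} = \frac{-5 + r}{-5 + q}$)
$\sqrt{P{\left(3,6 \right)} + \left(12 \left(-3\right) + c{\left(4,A{\left(2 \right)} \right)}\right)} = \sqrt{\frac{6}{3} + \left(12 \left(-3\right) + \frac{-5 + 6}{-5 + 4}\right)} = \sqrt{6 \cdot \frac{1}{3} - \left(36 - \frac{1}{-1} \cdot 1\right)} = \sqrt{2 - 37} = \sqrt{-35} = i \sqrt{35}$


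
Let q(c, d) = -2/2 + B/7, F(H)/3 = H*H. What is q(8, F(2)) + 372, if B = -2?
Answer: 2595/7 ≈ 370.71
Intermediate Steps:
F(H) = 3*H² (F(H) = 3*(H*H) = 3*H²)
q(c, d) = -9/7 (q(c, d) = -2/2 - 2/7 = -2*½ - 2*⅐ = -1 - 2/7 = -9/7)
q(8, F(2)) + 372 = -9/7 + 372 = 2595/7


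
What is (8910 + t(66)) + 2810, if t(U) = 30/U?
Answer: 128925/11 ≈ 11720.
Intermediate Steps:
(8910 + t(66)) + 2810 = (8910 + 30/66) + 2810 = (8910 + 30*(1/66)) + 2810 = (8910 + 5/11) + 2810 = 98015/11 + 2810 = 128925/11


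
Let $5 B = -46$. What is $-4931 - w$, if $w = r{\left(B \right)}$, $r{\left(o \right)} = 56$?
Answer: $-4987$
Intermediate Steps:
$B = - \frac{46}{5}$ ($B = \frac{1}{5} \left(-46\right) = - \frac{46}{5} \approx -9.2$)
$w = 56$
$-4931 - w = -4931 - 56 = -4987$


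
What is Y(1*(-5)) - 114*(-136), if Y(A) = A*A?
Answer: 15529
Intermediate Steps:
Y(A) = A**2
Y(1*(-5)) - 114*(-136) = (1*(-5))**2 - 114*(-136) = (-5)**2 + 15504 = 25 + 15504 = 15529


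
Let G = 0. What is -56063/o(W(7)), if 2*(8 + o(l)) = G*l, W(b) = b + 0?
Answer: 56063/8 ≈ 7007.9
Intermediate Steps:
W(b) = b
o(l) = -8 (o(l) = -8 + (0*l)/2 = -8 + (1/2)*0 = -8 + 0 = -8)
-56063/o(W(7)) = -56063/(-8) = -56063*(-1/8) = 56063/8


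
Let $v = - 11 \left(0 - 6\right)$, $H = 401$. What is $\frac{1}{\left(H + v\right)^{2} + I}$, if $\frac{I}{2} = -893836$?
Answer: $- \frac{1}{1569583} \approx -6.3711 \cdot 10^{-7}$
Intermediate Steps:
$v = 66$ ($v = \left(-11\right) \left(-6\right) = 66$)
$I = -1787672$ ($I = 2 \left(-893836\right) = -1787672$)
$\frac{1}{\left(H + v\right)^{2} + I} = \frac{1}{\left(401 + 66\right)^{2} - 1787672} = \frac{1}{467^{2} - 1787672} = \frac{1}{218089 - 1787672} = \frac{1}{-1569583} = - \frac{1}{1569583}$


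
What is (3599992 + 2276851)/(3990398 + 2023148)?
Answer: 839549/859078 ≈ 0.97727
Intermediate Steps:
(3599992 + 2276851)/(3990398 + 2023148) = 5876843/6013546 = 5876843*(1/6013546) = 839549/859078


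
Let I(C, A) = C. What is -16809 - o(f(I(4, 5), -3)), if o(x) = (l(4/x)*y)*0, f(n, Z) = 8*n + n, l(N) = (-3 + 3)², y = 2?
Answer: -16809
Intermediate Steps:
l(N) = 0 (l(N) = 0² = 0)
f(n, Z) = 9*n
o(x) = 0 (o(x) = (0*2)*0 = 0*0 = 0)
-16809 - o(f(I(4, 5), -3)) = -16809 - 1*0 = -16809 + 0 = -16809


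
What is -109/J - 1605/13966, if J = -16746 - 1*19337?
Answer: -56390921/503935178 ≈ -0.11190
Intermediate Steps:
J = -36083 (J = -16746 - 19337 = -36083)
-109/J - 1605/13966 = -109/(-36083) - 1605/13966 = -109*(-1/36083) - 1605*1/13966 = 109/36083 - 1605/13966 = -56390921/503935178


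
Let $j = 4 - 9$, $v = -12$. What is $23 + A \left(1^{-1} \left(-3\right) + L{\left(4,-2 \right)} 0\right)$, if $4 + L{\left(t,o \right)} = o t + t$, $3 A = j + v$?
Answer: $40$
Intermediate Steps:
$j = -5$
$A = - \frac{17}{3}$ ($A = \frac{-5 - 12}{3} = \frac{1}{3} \left(-17\right) = - \frac{17}{3} \approx -5.6667$)
$L{\left(t,o \right)} = -4 + t + o t$ ($L{\left(t,o \right)} = -4 + \left(o t + t\right) = -4 + \left(t + o t\right) = -4 + t + o t$)
$23 + A \left(1^{-1} \left(-3\right) + L{\left(4,-2 \right)} 0\right) = 23 - \frac{17 \left(1^{-1} \left(-3\right) + \left(-4 + 4 - 8\right) 0\right)}{3} = 23 - \frac{17 \left(1 \left(-3\right) + \left(-4 + 4 - 8\right) 0\right)}{3} = 23 - \frac{17 \left(-3 - 0\right)}{3} = 23 - \frac{17 \left(-3 + 0\right)}{3} = 23 - -17 = 23 + 17 = 40$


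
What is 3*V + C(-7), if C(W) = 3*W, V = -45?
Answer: -156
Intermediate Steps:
3*V + C(-7) = 3*(-45) + 3*(-7) = -135 - 21 = -156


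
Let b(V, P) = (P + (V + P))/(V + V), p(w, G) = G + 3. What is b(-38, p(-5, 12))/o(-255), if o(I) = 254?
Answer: 1/2413 ≈ 0.00041442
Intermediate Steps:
p(w, G) = 3 + G
b(V, P) = (V + 2*P)/(2*V) (b(V, P) = (P + (P + V))/((2*V)) = (V + 2*P)*(1/(2*V)) = (V + 2*P)/(2*V))
b(-38, p(-5, 12))/o(-255) = (((3 + 12) + (½)*(-38))/(-38))/254 = -(15 - 19)/38*(1/254) = -1/38*(-4)*(1/254) = (2/19)*(1/254) = 1/2413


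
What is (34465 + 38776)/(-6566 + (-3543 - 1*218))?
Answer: -73241/10327 ≈ -7.0922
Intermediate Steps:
(34465 + 38776)/(-6566 + (-3543 - 1*218)) = 73241/(-6566 + (-3543 - 218)) = 73241/(-6566 - 3761) = 73241/(-10327) = 73241*(-1/10327) = -73241/10327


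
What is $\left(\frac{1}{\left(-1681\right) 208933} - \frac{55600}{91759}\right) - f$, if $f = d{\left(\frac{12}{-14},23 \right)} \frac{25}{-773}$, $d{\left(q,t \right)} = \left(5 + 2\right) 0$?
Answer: $- \frac{19527630430559}{32227263170107} \approx -0.60594$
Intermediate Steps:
$d{\left(q,t \right)} = 0$ ($d{\left(q,t \right)} = 7 \cdot 0 = 0$)
$f = 0$ ($f = 0 \frac{25}{-773} = 0 \cdot 25 \left(- \frac{1}{773}\right) = 0 \left(- \frac{25}{773}\right) = 0$)
$\left(\frac{1}{\left(-1681\right) 208933} - \frac{55600}{91759}\right) - f = \left(\frac{1}{\left(-1681\right) 208933} - \frac{55600}{91759}\right) - 0 = \left(\left(- \frac{1}{1681}\right) \frac{1}{208933} - \frac{55600}{91759}\right) + 0 = \left(- \frac{1}{351216373} - \frac{55600}{91759}\right) + 0 = - \frac{19527630430559}{32227263170107} + 0 = - \frac{19527630430559}{32227263170107}$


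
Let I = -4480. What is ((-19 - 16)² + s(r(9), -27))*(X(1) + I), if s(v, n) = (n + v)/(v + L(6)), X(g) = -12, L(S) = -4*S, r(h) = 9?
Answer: -27540452/5 ≈ -5.5081e+6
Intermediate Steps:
s(v, n) = (n + v)/(-24 + v) (s(v, n) = (n + v)/(v - 4*6) = (n + v)/(v - 24) = (n + v)/(-24 + v))
((-19 - 16)² + s(r(9), -27))*(X(1) + I) = ((-19 - 16)² + (-27 + 9)/(-24 + 9))*(-12 - 4480) = ((-35)² - 18/(-15))*(-4492) = (1225 - 1/15*(-18))*(-4492) = (1225 + 6/5)*(-4492) = (6131/5)*(-4492) = -27540452/5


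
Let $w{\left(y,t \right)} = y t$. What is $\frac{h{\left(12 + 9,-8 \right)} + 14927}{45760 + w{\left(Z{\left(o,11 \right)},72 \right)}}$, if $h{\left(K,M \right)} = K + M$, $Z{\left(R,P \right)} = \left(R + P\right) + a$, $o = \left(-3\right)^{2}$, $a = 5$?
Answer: $\frac{747}{2378} \approx 0.31413$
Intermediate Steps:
$o = 9$
$Z{\left(R,P \right)} = 5 + P + R$ ($Z{\left(R,P \right)} = \left(R + P\right) + 5 = \left(P + R\right) + 5 = 5 + P + R$)
$w{\left(y,t \right)} = t y$
$\frac{h{\left(12 + 9,-8 \right)} + 14927}{45760 + w{\left(Z{\left(o,11 \right)},72 \right)}} = \frac{\left(\left(12 + 9\right) - 8\right) + 14927}{45760 + 72 \left(5 + 11 + 9\right)} = \frac{\left(21 - 8\right) + 14927}{45760 + 72 \cdot 25} = \frac{13 + 14927}{45760 + 1800} = \frac{14940}{47560} = 14940 \cdot \frac{1}{47560} = \frac{747}{2378}$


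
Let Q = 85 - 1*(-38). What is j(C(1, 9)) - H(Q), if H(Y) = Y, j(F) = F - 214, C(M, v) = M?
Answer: -336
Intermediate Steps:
j(F) = -214 + F
Q = 123 (Q = 85 + 38 = 123)
j(C(1, 9)) - H(Q) = (-214 + 1) - 1*123 = -213 - 123 = -336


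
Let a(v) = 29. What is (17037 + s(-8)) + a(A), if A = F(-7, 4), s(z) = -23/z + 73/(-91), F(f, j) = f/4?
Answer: 12425557/728 ≈ 17068.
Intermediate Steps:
F(f, j) = f/4 (F(f, j) = f*(1/4) = f/4)
s(z) = -73/91 - 23/z (s(z) = -23/z + 73*(-1/91) = -23/z - 73/91 = -73/91 - 23/z)
A = -7/4 (A = (1/4)*(-7) = -7/4 ≈ -1.7500)
(17037 + s(-8)) + a(A) = (17037 + (-73/91 - 23/(-8))) + 29 = (17037 + (-73/91 - 23*(-1/8))) + 29 = (17037 + (-73/91 + 23/8)) + 29 = (17037 + 1509/728) + 29 = 12404445/728 + 29 = 12425557/728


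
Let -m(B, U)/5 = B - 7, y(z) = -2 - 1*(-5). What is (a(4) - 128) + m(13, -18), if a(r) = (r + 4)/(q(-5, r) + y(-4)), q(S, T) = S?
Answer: -162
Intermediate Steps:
y(z) = 3 (y(z) = -2 + 5 = 3)
a(r) = -2 - r/2 (a(r) = (r + 4)/(-5 + 3) = (4 + r)/(-2) = (4 + r)*(-½) = -2 - r/2)
m(B, U) = 35 - 5*B (m(B, U) = -5*(B - 7) = -5*(-7 + B) = 35 - 5*B)
(a(4) - 128) + m(13, -18) = ((-2 - ½*4) - 128) + (35 - 5*13) = ((-2 - 2) - 128) + (35 - 65) = (-4 - 128) - 30 = -132 - 30 = -162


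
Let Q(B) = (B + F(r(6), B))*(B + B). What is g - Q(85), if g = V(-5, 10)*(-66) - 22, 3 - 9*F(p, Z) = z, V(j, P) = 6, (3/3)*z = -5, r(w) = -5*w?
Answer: -135172/9 ≈ -15019.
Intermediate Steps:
z = -5
F(p, Z) = 8/9 (F(p, Z) = ⅓ - ⅑*(-5) = ⅓ + 5/9 = 8/9)
g = -418 (g = 6*(-66) - 22 = -396 - 22 = -418)
Q(B) = 2*B*(8/9 + B) (Q(B) = (B + 8/9)*(B + B) = (8/9 + B)*(2*B) = 2*B*(8/9 + B))
g - Q(85) = -418 - 2*85*(8 + 9*85)/9 = -418 - 2*85*(8 + 765)/9 = -418 - 2*85*773/9 = -418 - 1*131410/9 = -418 - 131410/9 = -135172/9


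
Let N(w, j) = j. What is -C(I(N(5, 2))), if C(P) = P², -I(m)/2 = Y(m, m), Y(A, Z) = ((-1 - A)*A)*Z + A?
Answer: -400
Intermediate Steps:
Y(A, Z) = A + A*Z*(-1 - A) (Y(A, Z) = (A*(-1 - A))*Z + A = A*Z*(-1 - A) + A = A + A*Z*(-1 - A))
I(m) = -2*m*(1 - m - m²) (I(m) = -2*m*(1 - m - m*m) = -2*m*(1 - m - m²))
-C(I(N(5, 2))) = -(2*2*(-1 + 2 + 2²))² = -(2*2*(-1 + 2 + 4))² = -(2*2*5)² = -1*20² = -1*400 = -400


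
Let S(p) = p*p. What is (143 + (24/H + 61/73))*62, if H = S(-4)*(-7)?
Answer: 4550211/511 ≈ 8904.5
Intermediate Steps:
S(p) = p**2
H = -112 (H = (-4)**2*(-7) = 16*(-7) = -112)
(143 + (24/H + 61/73))*62 = (143 + (24/(-112) + 61/73))*62 = (143 + (24*(-1/112) + 61*(1/73)))*62 = (143 + (-3/14 + 61/73))*62 = (143 + 635/1022)*62 = (146781/1022)*62 = 4550211/511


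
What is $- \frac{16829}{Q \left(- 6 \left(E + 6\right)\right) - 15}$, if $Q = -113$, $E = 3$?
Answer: $- \frac{16829}{6087} \approx -2.7647$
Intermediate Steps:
$- \frac{16829}{Q \left(- 6 \left(E + 6\right)\right) - 15} = - \frac{16829}{- 113 \left(- 6 \left(3 + 6\right)\right) - 15} = - \frac{16829}{- 113 \left(\left(-6\right) 9\right) - 15} = - \frac{16829}{\left(-113\right) \left(-54\right) - 15} = - \frac{16829}{6102 - 15} = - \frac{16829}{6087}$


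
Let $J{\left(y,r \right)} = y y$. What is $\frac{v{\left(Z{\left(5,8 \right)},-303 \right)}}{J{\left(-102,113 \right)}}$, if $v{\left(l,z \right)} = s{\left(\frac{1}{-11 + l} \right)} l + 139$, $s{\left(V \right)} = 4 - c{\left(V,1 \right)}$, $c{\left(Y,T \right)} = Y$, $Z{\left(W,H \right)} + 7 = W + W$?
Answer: $\frac{1211}{83232} \approx 0.01455$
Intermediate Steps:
$Z{\left(W,H \right)} = -7 + 2 W$ ($Z{\left(W,H \right)} = -7 + \left(W + W\right) = -7 + 2 W$)
$J{\left(y,r \right)} = y^{2}$
$s{\left(V \right)} = 4 - V$
$v{\left(l,z \right)} = 139 + l \left(4 - \frac{1}{-11 + l}\right)$ ($v{\left(l,z \right)} = \left(4 - \frac{1}{-11 + l}\right) l + 139 = l \left(4 - \frac{1}{-11 + l}\right) + 139 = 139 + l \left(4 - \frac{1}{-11 + l}\right)$)
$\frac{v{\left(Z{\left(5,8 \right)},-303 \right)}}{J{\left(-102,113 \right)}} = \frac{\frac{1}{-11 + \left(-7 + 2 \cdot 5\right)} \left(-1529 + 4 \left(-7 + 2 \cdot 5\right)^{2} + 94 \left(-7 + 2 \cdot 5\right)\right)}{\left(-102\right)^{2}} = \frac{\frac{1}{-11 + \left(-7 + 10\right)} \left(-1529 + 4 \left(-7 + 10\right)^{2} + 94 \left(-7 + 10\right)\right)}{10404} = \frac{-1529 + 4 \cdot 3^{2} + 94 \cdot 3}{-11 + 3} \cdot \frac{1}{10404} = \frac{-1529 + 4 \cdot 9 + 282}{-8} \cdot \frac{1}{10404} = - \frac{-1529 + 36 + 282}{8} \cdot \frac{1}{10404} = \left(- \frac{1}{8}\right) \left(-1211\right) \frac{1}{10404} = \frac{1211}{8} \cdot \frac{1}{10404} = \frac{1211}{83232}$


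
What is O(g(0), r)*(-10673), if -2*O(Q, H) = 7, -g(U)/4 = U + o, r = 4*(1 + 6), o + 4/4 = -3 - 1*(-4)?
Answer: 74711/2 ≈ 37356.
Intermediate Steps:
o = 0 (o = -1 + (-3 - 1*(-4)) = -1 + (-3 + 4) = -1 + 1 = 0)
r = 28 (r = 4*7 = 28)
g(U) = -4*U (g(U) = -4*(U + 0) = -4*U)
O(Q, H) = -7/2 (O(Q, H) = -1/2*7 = -7/2)
O(g(0), r)*(-10673) = -7/2*(-10673) = 74711/2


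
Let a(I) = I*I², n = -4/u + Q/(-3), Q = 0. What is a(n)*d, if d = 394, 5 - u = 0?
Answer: -25216/125 ≈ -201.73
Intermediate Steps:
u = 5 (u = 5 - 1*0 = 5 + 0 = 5)
n = -⅘ (n = -4/5 + 0/(-3) = -4*⅕ + 0*(-⅓) = -⅘ + 0 = -⅘ ≈ -0.80000)
a(I) = I³
a(n)*d = (-⅘)³*394 = -64/125*394 = -25216/125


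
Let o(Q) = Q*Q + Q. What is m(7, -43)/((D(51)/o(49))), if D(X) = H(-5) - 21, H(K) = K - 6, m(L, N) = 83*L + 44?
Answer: -765625/16 ≈ -47852.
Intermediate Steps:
m(L, N) = 44 + 83*L
H(K) = -6 + K
D(X) = -32 (D(X) = (-6 - 5) - 21 = -11 - 21 = -32)
o(Q) = Q + Q² (o(Q) = Q² + Q = Q + Q²)
m(7, -43)/((D(51)/o(49))) = (44 + 83*7)/((-32*1/(49*(1 + 49)))) = (44 + 581)/((-32/(49*50))) = 625/((-32/2450)) = 625/((-32*1/2450)) = 625/(-16/1225) = 625*(-1225/16) = -765625/16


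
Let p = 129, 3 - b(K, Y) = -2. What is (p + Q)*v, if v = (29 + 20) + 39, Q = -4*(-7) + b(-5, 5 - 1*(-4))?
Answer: 14256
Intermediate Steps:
b(K, Y) = 5 (b(K, Y) = 3 - 1*(-2) = 3 + 2 = 5)
Q = 33 (Q = -4*(-7) + 5 = 28 + 5 = 33)
v = 88 (v = 49 + 39 = 88)
(p + Q)*v = (129 + 33)*88 = 162*88 = 14256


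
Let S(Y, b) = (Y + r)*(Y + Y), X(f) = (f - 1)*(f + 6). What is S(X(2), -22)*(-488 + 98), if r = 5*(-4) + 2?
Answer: 62400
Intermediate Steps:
r = -18 (r = -20 + 2 = -18)
X(f) = (-1 + f)*(6 + f)
S(Y, b) = 2*Y*(-18 + Y) (S(Y, b) = (Y - 18)*(Y + Y) = (-18 + Y)*(2*Y) = 2*Y*(-18 + Y))
S(X(2), -22)*(-488 + 98) = (2*(-6 + 2² + 5*2)*(-18 + (-6 + 2² + 5*2)))*(-488 + 98) = (2*(-6 + 4 + 10)*(-18 + (-6 + 4 + 10)))*(-390) = (2*8*(-18 + 8))*(-390) = (2*8*(-10))*(-390) = -160*(-390) = 62400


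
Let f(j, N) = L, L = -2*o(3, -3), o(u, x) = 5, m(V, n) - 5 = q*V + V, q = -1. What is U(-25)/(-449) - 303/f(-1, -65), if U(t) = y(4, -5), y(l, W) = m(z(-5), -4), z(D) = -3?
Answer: 135997/4490 ≈ 30.289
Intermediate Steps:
m(V, n) = 5 (m(V, n) = 5 + (-V + V) = 5 + 0 = 5)
L = -10 (L = -2*5 = -10)
y(l, W) = 5
U(t) = 5
f(j, N) = -10
U(-25)/(-449) - 303/f(-1, -65) = 5/(-449) - 303/(-10) = 5*(-1/449) - 303*(-⅒) = -5/449 + 303/10 = 135997/4490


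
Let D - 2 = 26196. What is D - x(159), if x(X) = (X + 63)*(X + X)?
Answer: -44398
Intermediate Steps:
D = 26198 (D = 2 + 26196 = 26198)
x(X) = 2*X*(63 + X) (x(X) = (63 + X)*(2*X) = 2*X*(63 + X))
D - x(159) = 26198 - 2*159*(63 + 159) = 26198 - 2*159*222 = 26198 - 1*70596 = 26198 - 70596 = -44398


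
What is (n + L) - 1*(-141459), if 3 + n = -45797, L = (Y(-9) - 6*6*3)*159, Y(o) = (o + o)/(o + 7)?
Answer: 79918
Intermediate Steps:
Y(o) = 2*o/(7 + o) (Y(o) = (2*o)/(7 + o) = 2*o/(7 + o))
L = -15741 (L = (2*(-9)/(7 - 9) - 6*6*3)*159 = (2*(-9)/(-2) - 36*3)*159 = (2*(-9)*(-1/2) - 108)*159 = (9 - 108)*159 = -99*159 = -15741)
n = -45800 (n = -3 - 45797 = -45800)
(n + L) - 1*(-141459) = (-45800 - 15741) - 1*(-141459) = -61541 + 141459 = 79918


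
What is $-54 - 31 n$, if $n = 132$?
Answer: $-4146$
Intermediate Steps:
$-54 - 31 n = -54 - 4092 = -4146$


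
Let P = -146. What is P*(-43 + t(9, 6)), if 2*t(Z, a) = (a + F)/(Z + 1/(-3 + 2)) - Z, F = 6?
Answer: 13651/2 ≈ 6825.5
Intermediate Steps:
t(Z, a) = -Z/2 + (6 + a)/(2*(-1 + Z)) (t(Z, a) = ((a + 6)/(Z + 1/(-3 + 2)) - Z)/2 = ((6 + a)/(Z + 1/(-1)) - Z)/2 = ((6 + a)/(Z - 1) - Z)/2 = ((6 + a)/(-1 + Z) - Z)/2 = (-Z + (6 + a)/(-1 + Z))/2 = -Z/2 + (6 + a)/(2*(-1 + Z)))
P*(-43 + t(9, 6)) = -146*(-43 + (6 + 9 + 6 - 1*9**2)/(2*(-1 + 9))) = -146*(-43 + (1/2)*(6 + 9 + 6 - 1*81)/8) = -146*(-43 + (1/2)*(1/8)*(6 + 9 + 6 - 81)) = -146*(-43 + (1/2)*(1/8)*(-60)) = -146*(-43 - 15/4) = -146*(-187/4) = 13651/2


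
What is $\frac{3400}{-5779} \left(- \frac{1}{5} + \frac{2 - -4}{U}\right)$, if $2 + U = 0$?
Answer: $\frac{10880}{5779} \approx 1.8827$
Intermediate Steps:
$U = -2$ ($U = -2 + 0 = -2$)
$\frac{3400}{-5779} \left(- \frac{1}{5} + \frac{2 - -4}{U}\right) = \frac{3400}{-5779} \left(- \frac{1}{5} + \frac{2 - -4}{-2}\right) = 3400 \left(- \frac{1}{5779}\right) \left(\left(-1\right) \frac{1}{5} + \left(2 + 4\right) \left(- \frac{1}{2}\right)\right) = - \frac{3400 \left(- \frac{1}{5} + 6 \left(- \frac{1}{2}\right)\right)}{5779} = - \frac{3400 \left(- \frac{1}{5} - 3\right)}{5779} = \left(- \frac{3400}{5779}\right) \left(- \frac{16}{5}\right) = \frac{10880}{5779}$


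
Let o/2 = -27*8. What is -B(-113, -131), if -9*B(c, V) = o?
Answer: -48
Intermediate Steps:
o = -432 (o = 2*(-27*8) = 2*(-216) = -432)
B(c, V) = 48 (B(c, V) = -⅑*(-432) = 48)
-B(-113, -131) = -1*48 = -48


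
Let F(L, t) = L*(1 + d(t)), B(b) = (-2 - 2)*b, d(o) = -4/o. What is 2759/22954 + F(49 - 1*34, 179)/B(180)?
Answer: 9844189/98610384 ≈ 0.099829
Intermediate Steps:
B(b) = -4*b
F(L, t) = L*(1 - 4/t)
2759/22954 + F(49 - 1*34, 179)/B(180) = 2759/22954 + ((49 - 1*34)*(-4 + 179)/179)/((-4*180)) = 2759*(1/22954) + ((49 - 34)*(1/179)*175)/(-720) = 2759/22954 + (15*(1/179)*175)*(-1/720) = 2759/22954 + (2625/179)*(-1/720) = 2759/22954 - 175/8592 = 9844189/98610384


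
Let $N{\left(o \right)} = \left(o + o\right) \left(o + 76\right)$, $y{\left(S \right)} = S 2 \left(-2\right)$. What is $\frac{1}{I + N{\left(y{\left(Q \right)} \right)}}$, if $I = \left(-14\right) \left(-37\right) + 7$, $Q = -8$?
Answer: $\frac{1}{7437} \approx 0.00013446$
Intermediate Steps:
$y{\left(S \right)} = - 4 S$ ($y{\left(S \right)} = 2 S \left(-2\right) = - 4 S$)
$N{\left(o \right)} = 2 o \left(76 + o\right)$
$I = 525$ ($I = 518 + 7 = 525$)
$\frac{1}{I + N{\left(y{\left(Q \right)} \right)}} = \frac{1}{525 + 2 \left(\left(-4\right) \left(-8\right)\right) \left(76 - -32\right)} = \frac{1}{525 + 2 \cdot 32 \left(76 + 32\right)} = \frac{1}{525 + 2 \cdot 32 \cdot 108} = \frac{1}{525 + 6912} = \frac{1}{7437}$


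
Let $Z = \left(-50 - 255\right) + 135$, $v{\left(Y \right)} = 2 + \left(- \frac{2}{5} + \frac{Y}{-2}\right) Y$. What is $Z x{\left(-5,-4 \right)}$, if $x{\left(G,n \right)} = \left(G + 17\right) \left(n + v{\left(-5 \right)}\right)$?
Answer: $25500$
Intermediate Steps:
$v{\left(Y \right)} = 2 + Y \left(- \frac{2}{5} - \frac{Y}{2}\right)$ ($v{\left(Y \right)} = 2 + \left(\left(-2\right) \frac{1}{5} + Y \left(- \frac{1}{2}\right)\right) Y = 2 + \left(- \frac{2}{5} - \frac{Y}{2}\right) Y = 2 + Y \left(- \frac{2}{5} - \frac{Y}{2}\right)$)
$Z = -170$ ($Z = -305 + 135 = -170$)
$x{\left(G,n \right)} = \left(17 + G\right) \left(- \frac{17}{2} + n\right)$ ($x{\left(G,n \right)} = \left(G + 17\right) \left(n - \left(-4 + \frac{25}{2}\right)\right) = \left(17 + G\right) \left(n + \left(2 + 2 - \frac{25}{2}\right)\right) = \left(17 + G\right) \left(n - \frac{17}{2}\right) = \left(17 + G\right) \left(- \frac{17}{2} + n\right)$)
$Z x{\left(-5,-4 \right)} = - 170 \left(- \frac{289}{2} + 17 \left(-4\right) - - \frac{85}{2} - -20\right) = - 170 \left(- \frac{289}{2} - 68 + \frac{85}{2} + 20\right) = \left(-170\right) \left(-150\right) = 25500$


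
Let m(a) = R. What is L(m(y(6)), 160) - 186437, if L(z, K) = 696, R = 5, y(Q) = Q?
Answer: -185741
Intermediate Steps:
m(a) = 5
L(m(y(6)), 160) - 186437 = 696 - 186437 = -185741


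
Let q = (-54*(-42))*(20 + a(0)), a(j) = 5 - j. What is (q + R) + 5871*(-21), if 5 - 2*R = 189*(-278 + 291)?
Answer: -67817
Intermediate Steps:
q = 56700 (q = (-54*(-42))*(20 + (5 - 1*0)) = 2268*(20 + (5 + 0)) = 2268*(20 + 5) = 2268*25 = 56700)
R = -1226 (R = 5/2 - 189*(-278 + 291)/2 = 5/2 - 189*13/2 = 5/2 - 1/2*2457 = 5/2 - 2457/2 = -1226)
(q + R) + 5871*(-21) = (56700 - 1226) + 5871*(-21) = 55474 - 123291 = -67817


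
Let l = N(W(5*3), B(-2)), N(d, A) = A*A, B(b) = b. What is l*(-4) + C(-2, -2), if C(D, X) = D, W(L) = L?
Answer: -18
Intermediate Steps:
N(d, A) = A²
l = 4 (l = (-2)² = 4)
l*(-4) + C(-2, -2) = 4*(-4) - 2 = -16 - 2 = -18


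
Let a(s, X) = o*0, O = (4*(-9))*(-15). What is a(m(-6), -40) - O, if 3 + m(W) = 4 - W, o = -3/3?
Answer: -540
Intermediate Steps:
o = -1 (o = -3*⅓ = -1)
m(W) = 1 - W (m(W) = -3 + (4 - W) = 1 - W)
O = 540 (O = -36*(-15) = 540)
a(s, X) = 0 (a(s, X) = -1*0 = 0)
a(m(-6), -40) - O = 0 - 1*540 = 0 - 540 = -540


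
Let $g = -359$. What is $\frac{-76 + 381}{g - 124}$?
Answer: $- \frac{305}{483} \approx -0.63147$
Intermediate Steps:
$\frac{-76 + 381}{g - 124} = \frac{-76 + 381}{-359 - 124} = \frac{305}{-483} = 305 \left(- \frac{1}{483}\right) = - \frac{305}{483}$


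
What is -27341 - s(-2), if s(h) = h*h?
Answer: -27345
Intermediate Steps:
s(h) = h**2
-27341 - s(-2) = -27341 - 1*(-2)**2 = -27341 - 1*4 = -27341 - 4 = -27345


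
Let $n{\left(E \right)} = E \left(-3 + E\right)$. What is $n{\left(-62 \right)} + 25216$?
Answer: $29246$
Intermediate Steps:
$n{\left(-62 \right)} + 25216 = - 62 \left(-3 - 62\right) + 25216 = \left(-62\right) \left(-65\right) + 25216 = 4030 + 25216 = 29246$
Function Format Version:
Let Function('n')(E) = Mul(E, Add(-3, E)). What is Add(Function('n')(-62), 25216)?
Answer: 29246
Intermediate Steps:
Add(Function('n')(-62), 25216) = Add(Mul(-62, Add(-3, -62)), 25216) = Add(Mul(-62, -65), 25216) = Add(4030, 25216) = 29246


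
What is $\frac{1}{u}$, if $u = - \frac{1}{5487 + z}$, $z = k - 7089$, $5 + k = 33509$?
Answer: $-31902$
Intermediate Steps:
$k = 33504$ ($k = -5 + 33509 = 33504$)
$z = 26415$ ($z = 33504 - 7089 = 26415$)
$u = - \frac{1}{31902}$ ($u = - \frac{1}{5487 + 26415} = - \frac{1}{31902} \approx -3.1346 \cdot 10^{-5}$)
$\frac{1}{u} = \frac{1}{- \frac{1}{31902}} = -31902$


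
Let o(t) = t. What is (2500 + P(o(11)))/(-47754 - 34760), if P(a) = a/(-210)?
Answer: -524989/17327940 ≈ -0.030297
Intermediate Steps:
P(a) = -a/210 (P(a) = a*(-1/210) = -a/210)
(2500 + P(o(11)))/(-47754 - 34760) = (2500 - 1/210*11)/(-47754 - 34760) = (2500 - 11/210)/(-82514) = (524989/210)*(-1/82514) = -524989/17327940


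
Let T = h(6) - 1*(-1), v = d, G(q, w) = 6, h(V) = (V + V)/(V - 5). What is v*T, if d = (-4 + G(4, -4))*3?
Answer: 78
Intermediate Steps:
h(V) = 2*V/(-5 + V) (h(V) = (2*V)/(-5 + V) = 2*V/(-5 + V))
d = 6 (d = (-4 + 6)*3 = 2*3 = 6)
v = 6
T = 13 (T = 2*6/(-5 + 6) - 1*(-1) = 2*6/1 + 1 = 2*6*1 + 1 = 12 + 1 = 13)
v*T = 6*13 = 78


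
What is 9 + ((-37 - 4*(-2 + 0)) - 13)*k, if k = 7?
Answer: -285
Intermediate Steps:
9 + ((-37 - 4*(-2 + 0)) - 13)*k = 9 + ((-37 - 4*(-2 + 0)) - 13)*7 = 9 + ((-37 - 4*(-2)) - 13)*7 = 9 + ((-37 + 8) - 13)*7 = 9 + (-29 - 13)*7 = 9 - 42*7 = 9 - 294 = -285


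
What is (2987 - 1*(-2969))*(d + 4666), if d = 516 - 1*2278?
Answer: 17296224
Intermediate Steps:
d = -1762 (d = 516 - 2278 = -1762)
(2987 - 1*(-2969))*(d + 4666) = (2987 - 1*(-2969))*(-1762 + 4666) = (2987 + 2969)*2904 = 5956*2904 = 17296224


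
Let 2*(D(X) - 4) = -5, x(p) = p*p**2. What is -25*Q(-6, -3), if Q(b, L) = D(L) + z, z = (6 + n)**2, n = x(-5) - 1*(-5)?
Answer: -649875/2 ≈ -3.2494e+5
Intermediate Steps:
x(p) = p**3
D(X) = 3/2 (D(X) = 4 + (1/2)*(-5) = 4 - 5/2 = 3/2)
n = -120 (n = (-5)**3 - 1*(-5) = -125 + 5 = -120)
z = 12996 (z = (6 - 120)**2 = (-114)**2 = 12996)
Q(b, L) = 25995/2 (Q(b, L) = 3/2 + 12996 = 25995/2)
-25*Q(-6, -3) = -25*25995/2 = -649875/2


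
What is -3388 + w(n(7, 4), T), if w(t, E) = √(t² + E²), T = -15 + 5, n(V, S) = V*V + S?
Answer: -3388 + √2909 ≈ -3334.1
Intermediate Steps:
n(V, S) = S + V² (n(V, S) = V² + S = S + V²)
T = -10
w(t, E) = √(E² + t²)
-3388 + w(n(7, 4), T) = -3388 + √((-10)² + (4 + 7²)²) = -3388 + √(100 + (4 + 49)²) = -3388 + √(100 + 53²) = -3388 + √(100 + 2809) = -3388 + √2909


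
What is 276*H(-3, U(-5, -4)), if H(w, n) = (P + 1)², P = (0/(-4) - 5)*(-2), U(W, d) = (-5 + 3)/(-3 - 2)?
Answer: 33396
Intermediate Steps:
U(W, d) = ⅖ (U(W, d) = -2/(-5) = -2*(-⅕) = ⅖)
P = 10 (P = (0*(-¼) - 5)*(-2) = (0 - 5)*(-2) = -5*(-2) = 10)
H(w, n) = 121 (H(w, n) = (10 + 1)² = 11² = 121)
276*H(-3, U(-5, -4)) = 276*121 = 33396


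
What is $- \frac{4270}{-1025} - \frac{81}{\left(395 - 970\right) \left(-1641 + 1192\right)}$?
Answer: $\frac{44092969}{10585175} \approx 4.1655$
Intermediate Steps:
$- \frac{4270}{-1025} - \frac{81}{\left(395 - 970\right) \left(-1641 + 1192\right)} = \left(-4270\right) \left(- \frac{1}{1025}\right) - \frac{81}{\left(-575\right) \left(-449\right)} = \frac{854}{205} - \frac{81}{258175} = \frac{44092969}{10585175}$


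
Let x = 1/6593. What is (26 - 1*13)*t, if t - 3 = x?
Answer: 257140/6593 ≈ 39.002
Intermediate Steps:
x = 1/6593 ≈ 0.00015168
t = 19780/6593 (t = 3 + 1/6593 = 19780/6593 ≈ 3.0002)
(26 - 1*13)*t = (26 - 1*13)*(19780/6593) = (26 - 13)*(19780/6593) = 13*(19780/6593) = 257140/6593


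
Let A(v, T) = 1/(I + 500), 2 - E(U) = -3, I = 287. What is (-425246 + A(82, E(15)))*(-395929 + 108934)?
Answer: 96048215143995/787 ≈ 1.2204e+11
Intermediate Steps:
E(U) = 5 (E(U) = 2 - 1*(-3) = 2 + 3 = 5)
A(v, T) = 1/787 (A(v, T) = 1/(287 + 500) = 1/787)
(-425246 + A(82, E(15)))*(-395929 + 108934) = (-425246 + 1/787)*(-395929 + 108934) = -334668601/787*(-286995) = 96048215143995/787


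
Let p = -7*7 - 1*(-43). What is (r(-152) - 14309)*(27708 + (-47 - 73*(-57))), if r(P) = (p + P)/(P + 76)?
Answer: -8650221993/19 ≈ -4.5528e+8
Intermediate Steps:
p = -6 (p = -49 + 43 = -6)
r(P) = (-6 + P)/(76 + P) (r(P) = (-6 + P)/(P + 76) = (-6 + P)/(76 + P))
(r(-152) - 14309)*(27708 + (-47 - 73*(-57))) = ((-6 - 152)/(76 - 152) - 14309)*(27708 + (-47 - 73*(-57))) = (-158/(-76) - 14309)*(27708 + (-47 + 4161)) = (-1/76*(-158) - 14309)*(27708 + 4114) = (79/38 - 14309)*31822 = -543663/38*31822 = -8650221993/19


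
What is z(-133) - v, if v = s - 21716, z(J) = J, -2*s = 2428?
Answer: 22797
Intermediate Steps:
s = -1214 (s = -½*2428 = -1214)
v = -22930 (v = -1214 - 21716 = -22930)
z(-133) - v = -133 - 1*(-22930) = -133 + 22930 = 22797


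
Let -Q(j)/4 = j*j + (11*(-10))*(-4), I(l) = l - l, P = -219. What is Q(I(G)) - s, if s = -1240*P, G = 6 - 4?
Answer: -273320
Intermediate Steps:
G = 2
I(l) = 0
Q(j) = -1760 - 4*j² (Q(j) = -4*(j*j + (11*(-10))*(-4)) = -4*(j² - 110*(-4)) = -4*(j² + 440) = -4*(440 + j²) = -1760 - 4*j²)
s = 271560 (s = -1240*(-219) = 271560)
Q(I(G)) - s = (-1760 - 4*0²) - 1*271560 = (-1760 - 4*0) - 271560 = (-1760 + 0) - 271560 = -1760 - 271560 = -273320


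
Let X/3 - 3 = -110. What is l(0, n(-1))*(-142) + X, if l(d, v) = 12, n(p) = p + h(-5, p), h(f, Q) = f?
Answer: -2025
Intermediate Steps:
X = -321 (X = 9 + 3*(-110) = 9 - 330 = -321)
n(p) = -5 + p (n(p) = p - 5 = -5 + p)
l(0, n(-1))*(-142) + X = 12*(-142) - 321 = -1704 - 321 = -2025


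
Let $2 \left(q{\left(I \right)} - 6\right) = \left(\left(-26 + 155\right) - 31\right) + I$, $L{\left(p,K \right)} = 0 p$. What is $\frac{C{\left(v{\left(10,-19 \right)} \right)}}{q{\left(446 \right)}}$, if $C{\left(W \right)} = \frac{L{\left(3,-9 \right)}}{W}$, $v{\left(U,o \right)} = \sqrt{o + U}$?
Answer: $0$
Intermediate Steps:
$v{\left(U,o \right)} = \sqrt{U + o}$
$L{\left(p,K \right)} = 0$
$C{\left(W \right)} = 0$ ($C{\left(W \right)} = \frac{0}{W} = 0$)
$q{\left(I \right)} = 55 + \frac{I}{2}$ ($q{\left(I \right)} = 6 + \frac{\left(\left(-26 + 155\right) - 31\right) + I}{2} = 6 + \frac{\left(129 - 31\right) + I}{2} = 6 + \frac{98 + I}{2} = 6 + \left(49 + \frac{I}{2}\right) = 55 + \frac{I}{2}$)
$\frac{C{\left(v{\left(10,-19 \right)} \right)}}{q{\left(446 \right)}} = \frac{0}{55 + \frac{1}{2} \cdot 446} = \frac{0}{55 + 223} = \frac{0}{278} = 0 \cdot \frac{1}{278} = 0$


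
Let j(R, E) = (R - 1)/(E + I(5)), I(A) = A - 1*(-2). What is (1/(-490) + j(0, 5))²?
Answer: 63001/8643600 ≈ 0.0072887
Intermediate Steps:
I(A) = 2 + A (I(A) = A + 2 = 2 + A)
j(R, E) = (-1 + R)/(7 + E) (j(R, E) = (R - 1)/(E + (2 + 5)) = (-1 + R)/(E + 7) = (-1 + R)/(7 + E))
(1/(-490) + j(0, 5))² = (1/(-490) + (-1 + 0)/(7 + 5))² = (-1/490 - 1/12)² = (-251/2940)² = 63001/8643600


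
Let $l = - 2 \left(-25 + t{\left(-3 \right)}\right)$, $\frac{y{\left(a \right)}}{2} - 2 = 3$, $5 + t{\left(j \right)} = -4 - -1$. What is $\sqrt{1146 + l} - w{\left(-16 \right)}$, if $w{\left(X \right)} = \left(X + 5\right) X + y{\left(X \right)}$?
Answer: $-186 + 2 \sqrt{303} \approx -151.19$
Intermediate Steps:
$t{\left(j \right)} = -8$ ($t{\left(j \right)} = -5 - 3 = -8$)
$y{\left(a \right)} = 10$ ($y{\left(a \right)} = 4 + 2 \cdot 3 = 4 + 6 = 10$)
$l = 66$ ($l = - 2 \left(-25 - 8\right) = \left(-2\right) \left(-33\right) = 66$)
$w{\left(X \right)} = 10 + X \left(5 + X\right)$ ($w{\left(X \right)} = \left(X + 5\right) X + 10 = \left(5 + X\right) X + 10 = X \left(5 + X\right) + 10 = 10 + X \left(5 + X\right)$)
$\sqrt{1146 + l} - w{\left(-16 \right)} = \sqrt{1146 + 66} - \left(10 + \left(-16\right)^{2} + 5 \left(-16\right)\right) = \sqrt{1212} - \left(10 + 256 - 80\right) = 2 \sqrt{303} - 186 = -186 + 2 \sqrt{303}$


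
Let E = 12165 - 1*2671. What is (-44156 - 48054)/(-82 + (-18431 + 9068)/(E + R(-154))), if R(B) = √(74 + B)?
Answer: 229911921344380/206913750187 + 1151149640*I*√5/206913750187 ≈ 1111.1 + 0.01244*I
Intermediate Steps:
E = 9494 (E = 12165 - 2671 = 9494)
(-44156 - 48054)/(-82 + (-18431 + 9068)/(E + R(-154))) = (-44156 - 48054)/(-82 + (-18431 + 9068)/(9494 + √(74 - 154))) = -92210/(-82 - 9363/(9494 + √(-80))) = -92210/(-82 - 9363/(9494 + 4*I*√5))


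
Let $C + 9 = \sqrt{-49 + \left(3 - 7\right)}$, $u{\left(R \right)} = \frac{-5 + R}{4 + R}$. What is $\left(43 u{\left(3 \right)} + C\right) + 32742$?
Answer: $\frac{229045}{7} + i \sqrt{53} \approx 32721.0 + 7.2801 i$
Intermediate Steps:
$u{\left(R \right)} = \frac{-5 + R}{4 + R}$
$C = -9 + i \sqrt{53}$ ($C = -9 + \sqrt{-49 + \left(3 - 7\right)} = -9 + \sqrt{-49 - 4} = -9 + \sqrt{-53} = -9 + i \sqrt{53} \approx -9.0 + 7.2801 i$)
$\left(43 u{\left(3 \right)} + C\right) + 32742 = \left(43 \frac{-5 + 3}{4 + 3} - \left(9 - i \sqrt{53}\right)\right) + 32742 = \left(43 \cdot \frac{1}{7} \left(-2\right) - \left(9 - i \sqrt{53}\right)\right) + 32742 = \left(43 \left(- \frac{2}{7}\right) - \left(9 - i \sqrt{53}\right)\right) + 32742 = \left(- \frac{86}{7} - \left(9 - i \sqrt{53}\right)\right) + 32742 = \left(- \frac{149}{7} + i \sqrt{53}\right) + 32742 = \frac{229045}{7} + i \sqrt{53}$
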